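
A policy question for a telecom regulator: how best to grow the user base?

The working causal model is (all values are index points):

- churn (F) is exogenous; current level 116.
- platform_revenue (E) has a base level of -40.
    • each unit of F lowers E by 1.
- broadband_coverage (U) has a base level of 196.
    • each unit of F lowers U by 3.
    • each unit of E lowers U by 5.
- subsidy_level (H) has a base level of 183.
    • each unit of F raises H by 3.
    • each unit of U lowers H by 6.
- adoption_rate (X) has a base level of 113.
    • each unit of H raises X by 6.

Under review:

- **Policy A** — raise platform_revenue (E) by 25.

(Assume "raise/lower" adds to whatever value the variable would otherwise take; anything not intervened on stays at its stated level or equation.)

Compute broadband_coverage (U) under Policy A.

Policy A (E + 25):
  F = 116
  E = -40 − 116 (+25 from intervention) = -131
  U = 196 − 3·116 − 5·(-131) = 503

503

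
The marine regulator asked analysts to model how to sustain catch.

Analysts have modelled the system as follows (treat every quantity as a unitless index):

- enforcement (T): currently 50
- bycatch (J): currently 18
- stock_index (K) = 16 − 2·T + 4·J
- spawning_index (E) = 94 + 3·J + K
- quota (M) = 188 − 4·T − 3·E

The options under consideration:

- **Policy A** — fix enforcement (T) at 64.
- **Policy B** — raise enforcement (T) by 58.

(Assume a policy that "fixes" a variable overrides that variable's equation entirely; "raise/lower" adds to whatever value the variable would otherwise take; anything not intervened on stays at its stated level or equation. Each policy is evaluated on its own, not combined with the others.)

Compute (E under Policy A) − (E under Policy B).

Policy A (T := 64):
  T = 64
  J = 18
  K = 16 − 2·64 + 4·18 = -40
  E = 94 + 3·18 + (-40) = 108
Policy B (T + 58):
  T = 50 + 58 = 108
  J = 18
  K = 16 − 2·108 + 4·18 = -128
  E = 94 + 3·18 + (-128) = 20
E: 108 − 20 = 88

88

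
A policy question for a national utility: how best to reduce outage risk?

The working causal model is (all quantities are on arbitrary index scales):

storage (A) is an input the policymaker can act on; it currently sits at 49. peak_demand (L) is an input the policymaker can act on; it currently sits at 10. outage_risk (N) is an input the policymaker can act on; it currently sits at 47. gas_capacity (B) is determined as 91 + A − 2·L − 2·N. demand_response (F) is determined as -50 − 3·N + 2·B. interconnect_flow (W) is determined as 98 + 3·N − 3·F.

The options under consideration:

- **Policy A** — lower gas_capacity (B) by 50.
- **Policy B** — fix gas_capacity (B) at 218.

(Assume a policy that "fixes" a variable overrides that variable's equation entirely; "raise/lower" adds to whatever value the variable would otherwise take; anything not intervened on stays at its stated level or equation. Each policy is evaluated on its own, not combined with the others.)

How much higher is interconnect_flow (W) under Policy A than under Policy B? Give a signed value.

Policy A (B − 50):
  A = 49
  L = 10
  N = 47
  B = 91 + 49 − 2·10 − 2·47 (−50 from intervention) = -24
  F = -50 − 3·47 + 2·(-24) = -239
  W = 98 + 3·47 − 3·(-239) = 956
Policy B (B := 218):
  A = 49
  L = 10
  N = 47
  B = 218
  F = -50 − 3·47 + 2·218 = 245
  W = 98 + 3·47 − 3·245 = -496
W: 956 − (-496) = 1452

1452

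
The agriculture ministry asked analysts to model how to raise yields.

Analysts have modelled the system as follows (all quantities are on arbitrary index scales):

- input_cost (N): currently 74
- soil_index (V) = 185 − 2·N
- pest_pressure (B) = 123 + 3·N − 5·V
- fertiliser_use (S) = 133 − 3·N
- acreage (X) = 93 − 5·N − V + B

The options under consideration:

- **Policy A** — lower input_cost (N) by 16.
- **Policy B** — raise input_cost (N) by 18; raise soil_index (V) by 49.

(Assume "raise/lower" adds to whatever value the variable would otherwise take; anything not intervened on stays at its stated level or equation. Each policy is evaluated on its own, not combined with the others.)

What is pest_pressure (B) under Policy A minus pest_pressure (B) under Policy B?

Policy A (N − 16):
  N = 74 − 16 = 58
  V = 185 − 2·58 = 69
  B = 123 + 3·58 − 5·69 = -48
Policy B (N + 18, V + 49):
  N = 74 + 18 = 92
  V = 185 − 2·92 (+49 from intervention) = 50
  B = 123 + 3·92 − 5·50 = 149
B: -48 − 149 = -197

-197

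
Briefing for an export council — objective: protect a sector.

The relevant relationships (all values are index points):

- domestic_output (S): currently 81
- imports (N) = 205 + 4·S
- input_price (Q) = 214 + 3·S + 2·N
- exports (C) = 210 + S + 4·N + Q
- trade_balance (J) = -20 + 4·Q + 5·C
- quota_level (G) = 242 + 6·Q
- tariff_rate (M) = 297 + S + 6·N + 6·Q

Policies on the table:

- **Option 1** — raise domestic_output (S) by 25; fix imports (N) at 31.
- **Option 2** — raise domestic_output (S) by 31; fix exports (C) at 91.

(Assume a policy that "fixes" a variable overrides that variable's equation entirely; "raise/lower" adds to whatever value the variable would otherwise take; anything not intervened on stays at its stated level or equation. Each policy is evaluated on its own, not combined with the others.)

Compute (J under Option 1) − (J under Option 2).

Option 1 (S + 25, N := 31):
  S = 81 + 25 = 106
  N = 31
  Q = 214 + 3·106 + 2·31 = 594
  C = 210 + 106 + 4·31 + 594 = 1034
  J = -20 + 4·594 + 5·1034 = 7526
Option 2 (S + 31, C := 91):
  S = 81 + 31 = 112
  N = 205 + 4·112 = 653
  Q = 214 + 3·112 + 2·653 = 1856
  C = 91
  J = -20 + 4·1856 + 5·91 = 7859
J: 7526 − 7859 = -333

-333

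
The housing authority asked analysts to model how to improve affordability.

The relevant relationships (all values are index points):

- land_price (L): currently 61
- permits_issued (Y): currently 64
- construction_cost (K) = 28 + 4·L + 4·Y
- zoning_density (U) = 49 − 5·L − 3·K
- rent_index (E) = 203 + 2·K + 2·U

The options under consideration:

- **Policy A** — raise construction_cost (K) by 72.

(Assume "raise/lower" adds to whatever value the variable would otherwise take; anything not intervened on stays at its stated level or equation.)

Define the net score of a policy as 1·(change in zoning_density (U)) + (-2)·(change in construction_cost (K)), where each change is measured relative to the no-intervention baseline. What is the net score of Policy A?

Baseline:
  L = 61
  Y = 64
  K = 28 + 4·61 + 4·64 = 528
  U = 49 − 5·61 − 3·528 = -1840
Policy A (K + 72):
  L = 61
  Y = 64
  K = 28 + 4·61 + 4·64 (+72 from intervention) = 600
  U = 49 − 5·61 − 3·600 = -2056
ΔU = -2056 − (-1840) = -216; ΔK = 600 − 528 = 72
Score = 1·(-216) + (-2)·72 = -360

-360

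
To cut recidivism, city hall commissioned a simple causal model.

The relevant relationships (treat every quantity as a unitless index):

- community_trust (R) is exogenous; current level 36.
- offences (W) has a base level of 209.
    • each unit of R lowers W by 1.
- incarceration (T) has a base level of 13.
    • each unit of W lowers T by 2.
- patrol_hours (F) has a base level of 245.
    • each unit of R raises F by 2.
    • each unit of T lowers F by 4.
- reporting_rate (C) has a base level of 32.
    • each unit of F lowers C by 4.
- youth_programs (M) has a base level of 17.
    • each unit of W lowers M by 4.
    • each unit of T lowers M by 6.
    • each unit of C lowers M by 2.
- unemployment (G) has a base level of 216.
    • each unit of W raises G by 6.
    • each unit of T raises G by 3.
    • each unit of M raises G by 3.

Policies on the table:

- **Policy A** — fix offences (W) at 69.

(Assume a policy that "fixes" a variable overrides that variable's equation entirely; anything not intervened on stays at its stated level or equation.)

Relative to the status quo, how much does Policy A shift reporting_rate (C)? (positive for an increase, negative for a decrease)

Baseline:
  R = 36
  W = 209 − 36 = 173
  T = 13 − 2·173 = -333
  F = 245 + 2·36 − 4·(-333) = 1649
  C = 32 − 4·1649 = -6564
Policy A (W := 69):
  R = 36
  W = 69
  T = 13 − 2·69 = -125
  F = 245 + 2·36 − 4·(-125) = 817
  C = 32 − 4·817 = -3236
Change in C: -3236 − (-6564) = 3328

3328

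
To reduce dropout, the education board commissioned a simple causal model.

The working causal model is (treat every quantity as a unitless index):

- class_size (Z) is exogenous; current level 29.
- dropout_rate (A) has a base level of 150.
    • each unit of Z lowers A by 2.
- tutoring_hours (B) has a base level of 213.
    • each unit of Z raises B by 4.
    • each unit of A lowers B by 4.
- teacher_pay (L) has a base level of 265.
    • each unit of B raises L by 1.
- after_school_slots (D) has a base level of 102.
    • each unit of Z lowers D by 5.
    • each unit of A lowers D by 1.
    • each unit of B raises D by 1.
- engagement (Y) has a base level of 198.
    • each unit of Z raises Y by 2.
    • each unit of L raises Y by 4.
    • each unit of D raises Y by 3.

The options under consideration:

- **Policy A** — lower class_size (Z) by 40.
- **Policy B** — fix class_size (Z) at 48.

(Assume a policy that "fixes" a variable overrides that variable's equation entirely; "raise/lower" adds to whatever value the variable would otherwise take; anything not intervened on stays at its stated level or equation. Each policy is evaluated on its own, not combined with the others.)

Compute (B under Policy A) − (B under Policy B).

Policy A (Z − 40):
  Z = 29 − 40 = -11
  A = 150 − 2·(-11) = 172
  B = 213 + 4·(-11) − 4·172 = -519
Policy B (Z := 48):
  Z = 48
  A = 150 − 2·48 = 54
  B = 213 + 4·48 − 4·54 = 189
B: -519 − 189 = -708

-708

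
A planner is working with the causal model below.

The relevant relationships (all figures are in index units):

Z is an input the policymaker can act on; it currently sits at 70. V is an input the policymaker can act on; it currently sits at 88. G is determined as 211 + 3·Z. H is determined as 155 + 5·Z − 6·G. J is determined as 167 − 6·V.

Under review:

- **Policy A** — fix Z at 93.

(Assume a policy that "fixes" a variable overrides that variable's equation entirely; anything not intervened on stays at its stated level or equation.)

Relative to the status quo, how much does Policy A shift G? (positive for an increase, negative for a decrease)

Baseline:
  Z = 70
  G = 211 + 3·70 = 421
Policy A (Z := 93):
  Z = 93
  G = 211 + 3·93 = 490
Change in G: 490 − 421 = 69

69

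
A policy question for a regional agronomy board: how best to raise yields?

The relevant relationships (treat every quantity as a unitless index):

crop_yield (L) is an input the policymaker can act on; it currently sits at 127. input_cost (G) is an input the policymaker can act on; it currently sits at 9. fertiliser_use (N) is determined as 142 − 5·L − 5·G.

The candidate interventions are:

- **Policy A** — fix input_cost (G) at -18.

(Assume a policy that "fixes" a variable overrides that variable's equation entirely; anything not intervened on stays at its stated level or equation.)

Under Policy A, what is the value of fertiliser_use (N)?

Policy A (G := -18):
  L = 127
  G = -18
  N = 142 − 5·127 − 5·(-18) = -403

-403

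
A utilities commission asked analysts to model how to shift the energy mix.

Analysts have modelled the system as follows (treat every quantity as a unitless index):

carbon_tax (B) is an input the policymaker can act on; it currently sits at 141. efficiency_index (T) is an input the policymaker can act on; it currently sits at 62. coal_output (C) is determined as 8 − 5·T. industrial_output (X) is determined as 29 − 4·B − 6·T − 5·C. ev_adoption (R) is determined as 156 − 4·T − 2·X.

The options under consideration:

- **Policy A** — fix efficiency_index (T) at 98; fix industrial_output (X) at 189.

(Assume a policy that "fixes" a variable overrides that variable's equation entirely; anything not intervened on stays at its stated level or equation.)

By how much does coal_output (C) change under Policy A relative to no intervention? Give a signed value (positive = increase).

-180

Baseline:
  T = 62
  C = 8 − 5·62 = -302
Policy A (T := 98, X := 189):
  T = 98
  C = 8 − 5·98 = -482
Change in C: -482 − (-302) = -180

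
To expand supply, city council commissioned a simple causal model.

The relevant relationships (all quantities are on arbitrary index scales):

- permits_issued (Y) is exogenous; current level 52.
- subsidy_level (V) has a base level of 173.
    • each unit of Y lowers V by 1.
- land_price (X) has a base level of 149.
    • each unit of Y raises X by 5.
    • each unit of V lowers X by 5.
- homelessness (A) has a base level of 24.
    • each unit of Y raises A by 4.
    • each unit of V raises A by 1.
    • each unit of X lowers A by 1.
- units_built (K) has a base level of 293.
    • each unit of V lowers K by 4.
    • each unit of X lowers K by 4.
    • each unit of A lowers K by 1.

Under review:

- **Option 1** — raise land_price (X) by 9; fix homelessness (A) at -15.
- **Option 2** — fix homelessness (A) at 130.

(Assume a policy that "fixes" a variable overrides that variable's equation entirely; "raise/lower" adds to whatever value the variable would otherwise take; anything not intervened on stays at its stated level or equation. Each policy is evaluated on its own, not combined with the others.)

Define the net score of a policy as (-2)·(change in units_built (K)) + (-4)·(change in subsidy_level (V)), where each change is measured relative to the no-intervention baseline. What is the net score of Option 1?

-1056

Baseline:
  Y = 52
  V = 173 − 52 = 121
  X = 149 + 5·52 − 5·121 = -196
  A = 24 + 4·52 + 121 − (-196) = 549
  K = 293 − 4·121 − 4·(-196) − 549 = 44
Option 1 (X + 9, A := -15):
  Y = 52
  V = 173 − 52 = 121
  X = 149 + 5·52 − 5·121 (+9 from intervention) = -187
  A = -15
  K = 293 − 4·121 − 4·(-187) − (-15) = 572
ΔK = 572 − 44 = 528; ΔV = 121 − 121 = 0
Score = (-2)·528 + (-4)·0 = -1056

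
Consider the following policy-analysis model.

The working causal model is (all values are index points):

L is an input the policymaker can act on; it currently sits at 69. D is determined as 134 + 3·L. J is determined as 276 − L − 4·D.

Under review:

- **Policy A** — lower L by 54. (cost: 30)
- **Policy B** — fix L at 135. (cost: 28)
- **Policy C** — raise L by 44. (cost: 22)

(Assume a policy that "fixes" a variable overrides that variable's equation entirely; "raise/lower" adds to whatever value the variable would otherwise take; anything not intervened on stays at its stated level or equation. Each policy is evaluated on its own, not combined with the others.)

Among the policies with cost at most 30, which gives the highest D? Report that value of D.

Policy A (L − 54):
  L = 69 − 54 = 15
  D = 134 + 3·15 = 179
Policy B (L := 135):
  L = 135
  D = 134 + 3·135 = 539
Policy C (L + 44):
  L = 69 + 44 = 113
  D = 134 + 3·113 = 473
Comparing — Policy A: D=179, Policy B: D=539, Policy C: D=473. Highest is 539 (Policy B).

539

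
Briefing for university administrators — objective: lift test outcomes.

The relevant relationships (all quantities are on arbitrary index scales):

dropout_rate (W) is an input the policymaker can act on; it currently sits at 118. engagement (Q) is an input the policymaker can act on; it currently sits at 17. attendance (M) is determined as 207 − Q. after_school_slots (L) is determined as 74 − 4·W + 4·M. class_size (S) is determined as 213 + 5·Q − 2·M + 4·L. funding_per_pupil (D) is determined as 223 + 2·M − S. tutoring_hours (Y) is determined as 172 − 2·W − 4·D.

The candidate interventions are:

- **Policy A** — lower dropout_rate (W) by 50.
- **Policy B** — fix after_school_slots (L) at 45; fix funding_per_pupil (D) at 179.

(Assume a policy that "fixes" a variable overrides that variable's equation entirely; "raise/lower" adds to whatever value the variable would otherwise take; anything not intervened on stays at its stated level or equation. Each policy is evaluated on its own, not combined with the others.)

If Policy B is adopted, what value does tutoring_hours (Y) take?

Policy B (L := 45, D := 179):
  W = 118
  Q = 17
  M = 207 − 17 = 190
  L = 45
  S = 213 + 5·17 − 2·190 + 4·45 = 98
  D = 179
  Y = 172 − 2·118 − 4·179 = -780

-780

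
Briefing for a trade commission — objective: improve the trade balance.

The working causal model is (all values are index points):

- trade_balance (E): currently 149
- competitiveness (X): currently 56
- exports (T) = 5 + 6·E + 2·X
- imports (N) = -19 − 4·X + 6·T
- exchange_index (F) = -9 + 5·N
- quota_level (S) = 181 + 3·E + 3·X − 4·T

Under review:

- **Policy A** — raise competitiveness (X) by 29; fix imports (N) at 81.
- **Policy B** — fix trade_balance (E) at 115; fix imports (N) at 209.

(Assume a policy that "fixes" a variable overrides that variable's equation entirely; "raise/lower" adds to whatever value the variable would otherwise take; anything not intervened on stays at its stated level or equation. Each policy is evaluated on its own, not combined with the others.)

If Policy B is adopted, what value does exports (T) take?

Policy B (E := 115, N := 209):
  E = 115
  X = 56
  T = 5 + 6·115 + 2·56 = 807

807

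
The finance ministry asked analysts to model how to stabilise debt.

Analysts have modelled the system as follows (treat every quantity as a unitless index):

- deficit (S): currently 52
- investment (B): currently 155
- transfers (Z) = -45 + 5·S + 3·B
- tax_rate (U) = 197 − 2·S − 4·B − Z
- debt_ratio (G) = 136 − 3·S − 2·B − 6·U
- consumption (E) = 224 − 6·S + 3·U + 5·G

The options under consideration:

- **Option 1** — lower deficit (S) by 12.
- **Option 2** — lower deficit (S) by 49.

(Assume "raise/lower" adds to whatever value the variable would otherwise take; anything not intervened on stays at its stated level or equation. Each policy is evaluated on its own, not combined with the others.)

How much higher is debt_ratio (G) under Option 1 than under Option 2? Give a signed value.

Option 1 (S − 12):
  S = 52 − 12 = 40
  B = 155
  Z = -45 + 5·40 + 3·155 = 620
  U = 197 − 2·40 − 4·155 − 620 = -1123
  G = 136 − 3·40 − 2·155 − 6·(-1123) = 6444
Option 2 (S − 49):
  S = 52 − 49 = 3
  B = 155
  Z = -45 + 5·3 + 3·155 = 435
  U = 197 − 2·3 − 4·155 − 435 = -864
  G = 136 − 3·3 − 2·155 − 6·(-864) = 5001
G: 6444 − 5001 = 1443

1443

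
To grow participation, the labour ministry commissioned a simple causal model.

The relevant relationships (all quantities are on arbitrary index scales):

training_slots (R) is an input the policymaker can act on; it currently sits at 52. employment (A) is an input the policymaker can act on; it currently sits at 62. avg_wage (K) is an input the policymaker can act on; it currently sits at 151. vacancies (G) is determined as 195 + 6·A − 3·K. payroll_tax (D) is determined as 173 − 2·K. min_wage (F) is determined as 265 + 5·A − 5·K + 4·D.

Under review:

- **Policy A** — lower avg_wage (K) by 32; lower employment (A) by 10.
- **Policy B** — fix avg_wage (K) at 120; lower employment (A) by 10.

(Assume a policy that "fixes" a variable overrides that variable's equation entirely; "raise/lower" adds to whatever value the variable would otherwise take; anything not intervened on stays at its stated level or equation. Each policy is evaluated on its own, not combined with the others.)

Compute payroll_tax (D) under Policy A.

Policy A (K − 32, A − 10):
  K = 151 − 32 = 119
  D = 173 − 2·119 = -65

-65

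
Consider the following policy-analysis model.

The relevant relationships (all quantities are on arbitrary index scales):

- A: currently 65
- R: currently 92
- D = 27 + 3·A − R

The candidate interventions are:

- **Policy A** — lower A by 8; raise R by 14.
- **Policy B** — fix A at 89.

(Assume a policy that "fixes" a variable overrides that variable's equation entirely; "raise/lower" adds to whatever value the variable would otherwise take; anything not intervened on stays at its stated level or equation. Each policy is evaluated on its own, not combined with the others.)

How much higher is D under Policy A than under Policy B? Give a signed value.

Policy A (A − 8, R + 14):
  A = 65 − 8 = 57
  R = 92 + 14 = 106
  D = 27 + 3·57 − 106 = 92
Policy B (A := 89):
  A = 89
  R = 92
  D = 27 + 3·89 − 92 = 202
D: 92 − 202 = -110

-110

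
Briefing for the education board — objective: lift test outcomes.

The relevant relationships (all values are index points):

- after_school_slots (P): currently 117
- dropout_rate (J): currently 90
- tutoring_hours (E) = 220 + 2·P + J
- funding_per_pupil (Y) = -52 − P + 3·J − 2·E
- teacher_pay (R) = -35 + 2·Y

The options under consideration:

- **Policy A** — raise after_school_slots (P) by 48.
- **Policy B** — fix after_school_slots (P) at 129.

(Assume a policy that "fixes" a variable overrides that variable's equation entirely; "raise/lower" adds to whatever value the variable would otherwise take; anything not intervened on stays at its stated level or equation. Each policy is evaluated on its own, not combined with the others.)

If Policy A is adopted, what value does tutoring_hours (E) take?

640

Policy A (P + 48):
  P = 117 + 48 = 165
  J = 90
  E = 220 + 2·165 + 90 = 640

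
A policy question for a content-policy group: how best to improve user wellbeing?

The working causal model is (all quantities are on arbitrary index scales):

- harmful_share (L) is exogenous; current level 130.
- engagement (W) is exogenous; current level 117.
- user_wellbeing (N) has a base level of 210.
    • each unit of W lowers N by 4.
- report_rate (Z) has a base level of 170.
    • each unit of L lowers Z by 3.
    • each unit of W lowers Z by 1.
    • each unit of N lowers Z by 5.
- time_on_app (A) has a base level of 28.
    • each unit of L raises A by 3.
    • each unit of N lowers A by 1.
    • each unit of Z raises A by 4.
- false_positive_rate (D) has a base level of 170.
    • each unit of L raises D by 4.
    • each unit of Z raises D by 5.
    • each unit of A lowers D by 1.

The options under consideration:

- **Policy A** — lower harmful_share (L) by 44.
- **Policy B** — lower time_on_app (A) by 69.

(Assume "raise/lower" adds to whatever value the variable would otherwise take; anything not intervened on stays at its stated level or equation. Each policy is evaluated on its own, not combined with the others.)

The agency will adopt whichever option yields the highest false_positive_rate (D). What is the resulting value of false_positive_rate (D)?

1055

Policy A (L − 44):
  L = 130 − 44 = 86
  W = 117
  N = 210 − 4·117 = -258
  Z = 170 − 3·86 − 117 − 5·(-258) = 1085
  A = 28 + 3·86 − (-258) + 4·1085 = 4884
  D = 170 + 4·86 + 5·1085 − 4884 = 1055
Policy B (A − 69):
  L = 130
  W = 117
  N = 210 − 4·117 = -258
  Z = 170 − 3·130 − 117 − 5·(-258) = 953
  A = 28 + 3·130 − (-258) + 4·953 (−69 from intervention) = 4419
  D = 170 + 4·130 + 5·953 − 4419 = 1036
Comparing — Policy A: D=1055, Policy B: D=1036. Highest is 1055 (Policy A).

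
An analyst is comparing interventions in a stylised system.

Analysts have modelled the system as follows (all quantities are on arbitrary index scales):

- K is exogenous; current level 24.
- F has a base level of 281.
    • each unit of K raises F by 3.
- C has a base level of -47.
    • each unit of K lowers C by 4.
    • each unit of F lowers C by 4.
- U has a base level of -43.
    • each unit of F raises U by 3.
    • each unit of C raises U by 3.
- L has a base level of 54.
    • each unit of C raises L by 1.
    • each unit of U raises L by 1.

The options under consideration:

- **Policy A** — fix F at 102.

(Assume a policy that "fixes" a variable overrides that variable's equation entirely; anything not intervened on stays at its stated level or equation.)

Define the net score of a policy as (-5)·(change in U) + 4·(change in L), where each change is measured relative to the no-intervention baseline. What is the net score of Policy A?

1757

Baseline:
  K = 24
  F = 281 + 3·24 = 353
  C = -47 − 4·24 − 4·353 = -1555
  U = -43 + 3·353 + 3·(-1555) = -3649
  L = 54 + (-1555) + (-3649) = -5150
Policy A (F := 102):
  K = 24
  F = 102
  C = -47 − 4·24 − 4·102 = -551
  U = -43 + 3·102 + 3·(-551) = -1390
  L = 54 + (-551) + (-1390) = -1887
ΔU = -1390 − (-3649) = 2259; ΔL = -1887 − (-5150) = 3263
Score = (-5)·2259 + 4·3263 = 1757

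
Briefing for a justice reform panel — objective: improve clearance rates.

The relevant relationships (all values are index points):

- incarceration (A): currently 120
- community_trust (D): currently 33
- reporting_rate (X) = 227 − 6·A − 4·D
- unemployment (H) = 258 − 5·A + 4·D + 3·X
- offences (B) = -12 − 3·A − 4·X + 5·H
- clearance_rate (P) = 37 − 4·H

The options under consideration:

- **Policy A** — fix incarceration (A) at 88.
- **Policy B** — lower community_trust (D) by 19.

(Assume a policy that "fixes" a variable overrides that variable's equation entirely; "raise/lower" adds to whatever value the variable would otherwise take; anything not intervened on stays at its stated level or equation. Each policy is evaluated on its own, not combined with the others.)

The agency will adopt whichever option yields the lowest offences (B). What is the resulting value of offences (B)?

Policy A (A := 88):
  A = 88
  D = 33
  X = 227 − 6·88 − 4·33 = -433
  H = 258 − 5·88 + 4·33 + 3·(-433) = -1349
  B = -12 − 3·88 − 4·(-433) + 5·(-1349) = -5289
Policy B (D − 19):
  A = 120
  D = 33 − 19 = 14
  X = 227 − 6·120 − 4·14 = -549
  H = 258 − 5·120 + 4·14 + 3·(-549) = -1933
  B = -12 − 3·120 − 4·(-549) + 5·(-1933) = -7841
Comparing — Policy A: B=-5289, Policy B: B=-7841. Lowest is -7841 (Policy B).

-7841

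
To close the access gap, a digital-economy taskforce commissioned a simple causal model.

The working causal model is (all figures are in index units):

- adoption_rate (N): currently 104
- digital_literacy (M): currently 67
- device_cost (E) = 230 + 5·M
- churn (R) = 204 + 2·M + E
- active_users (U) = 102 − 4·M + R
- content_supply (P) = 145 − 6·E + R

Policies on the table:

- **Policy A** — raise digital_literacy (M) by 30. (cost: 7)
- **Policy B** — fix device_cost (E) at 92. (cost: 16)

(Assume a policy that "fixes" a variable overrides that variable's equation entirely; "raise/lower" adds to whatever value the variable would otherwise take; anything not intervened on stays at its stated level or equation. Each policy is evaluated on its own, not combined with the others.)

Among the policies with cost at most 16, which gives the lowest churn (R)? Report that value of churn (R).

430

Policy A (M + 30):
  M = 67 + 30 = 97
  E = 230 + 5·97 = 715
  R = 204 + 2·97 + 715 = 1113
Policy B (E := 92):
  M = 67
  E = 92
  R = 204 + 2·67 + 92 = 430
Comparing — Policy A: R=1113, Policy B: R=430. Lowest is 430 (Policy B).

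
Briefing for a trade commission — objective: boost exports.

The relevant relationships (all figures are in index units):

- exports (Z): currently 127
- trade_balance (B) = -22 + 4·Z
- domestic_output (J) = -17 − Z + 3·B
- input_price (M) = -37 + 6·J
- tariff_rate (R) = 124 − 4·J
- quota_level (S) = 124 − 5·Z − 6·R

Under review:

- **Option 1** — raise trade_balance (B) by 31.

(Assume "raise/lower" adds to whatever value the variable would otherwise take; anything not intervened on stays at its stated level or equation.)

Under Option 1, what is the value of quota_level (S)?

32513

Option 1 (B + 31):
  Z = 127
  B = -22 + 4·127 (+31 from intervention) = 517
  J = -17 − 127 + 3·517 = 1407
  R = 124 − 4·1407 = -5504
  S = 124 − 5·127 − 6·(-5504) = 32513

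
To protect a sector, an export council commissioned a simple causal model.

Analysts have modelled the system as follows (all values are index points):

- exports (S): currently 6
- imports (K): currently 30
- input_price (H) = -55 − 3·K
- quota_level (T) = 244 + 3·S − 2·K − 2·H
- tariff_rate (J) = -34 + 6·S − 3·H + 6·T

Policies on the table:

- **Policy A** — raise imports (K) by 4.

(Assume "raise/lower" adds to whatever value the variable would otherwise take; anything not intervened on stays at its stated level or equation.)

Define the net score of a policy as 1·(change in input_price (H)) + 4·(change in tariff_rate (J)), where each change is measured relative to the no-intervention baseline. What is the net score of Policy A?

516

Baseline:
  S = 6
  K = 30
  H = -55 − 3·30 = -145
  T = 244 + 3·6 − 2·30 − 2·(-145) = 492
  J = -34 + 6·6 − 3·(-145) + 6·492 = 3389
Policy A (K + 4):
  S = 6
  K = 30 + 4 = 34
  H = -55 − 3·34 = -157
  T = 244 + 3·6 − 2·34 − 2·(-157) = 508
  J = -34 + 6·6 − 3·(-157) + 6·508 = 3521
ΔH = -157 − (-145) = -12; ΔJ = 3521 − 3389 = 132
Score = 1·(-12) + 4·132 = 516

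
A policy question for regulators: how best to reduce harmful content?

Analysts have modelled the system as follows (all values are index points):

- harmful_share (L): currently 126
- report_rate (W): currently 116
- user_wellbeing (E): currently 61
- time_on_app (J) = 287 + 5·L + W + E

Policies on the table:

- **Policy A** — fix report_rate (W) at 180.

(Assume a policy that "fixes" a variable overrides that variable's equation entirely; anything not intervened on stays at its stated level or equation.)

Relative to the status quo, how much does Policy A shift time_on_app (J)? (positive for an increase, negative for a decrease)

Baseline:
  L = 126
  W = 116
  E = 61
  J = 287 + 5·126 + 116 + 61 = 1094
Policy A (W := 180):
  L = 126
  W = 180
  E = 61
  J = 287 + 5·126 + 180 + 61 = 1158
Change in J: 1158 − 1094 = 64

64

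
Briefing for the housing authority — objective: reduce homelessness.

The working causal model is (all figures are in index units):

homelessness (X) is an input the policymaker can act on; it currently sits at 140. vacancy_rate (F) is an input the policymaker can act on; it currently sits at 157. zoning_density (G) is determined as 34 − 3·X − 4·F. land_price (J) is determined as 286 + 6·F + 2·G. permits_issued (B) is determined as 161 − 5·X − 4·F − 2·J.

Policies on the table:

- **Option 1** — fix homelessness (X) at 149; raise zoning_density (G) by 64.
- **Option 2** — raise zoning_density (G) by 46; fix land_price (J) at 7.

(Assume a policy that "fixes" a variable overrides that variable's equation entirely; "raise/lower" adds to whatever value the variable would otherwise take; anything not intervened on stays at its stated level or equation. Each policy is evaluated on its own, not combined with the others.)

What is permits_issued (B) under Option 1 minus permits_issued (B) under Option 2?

Option 1 (X := 149, G + 64):
  X = 149
  F = 157
  G = 34 − 3·149 − 4·157 (+64 from intervention) = -977
  J = 286 + 6·157 + 2·(-977) = -726
  B = 161 − 5·149 − 4·157 − 2·(-726) = 240
Option 2 (G + 46, J := 7):
  X = 140
  F = 157
  G = 34 − 3·140 − 4·157 (+46 from intervention) = -968
  J = 7
  B = 161 − 5·140 − 4·157 − 2·7 = -1181
B: 240 − (-1181) = 1421

1421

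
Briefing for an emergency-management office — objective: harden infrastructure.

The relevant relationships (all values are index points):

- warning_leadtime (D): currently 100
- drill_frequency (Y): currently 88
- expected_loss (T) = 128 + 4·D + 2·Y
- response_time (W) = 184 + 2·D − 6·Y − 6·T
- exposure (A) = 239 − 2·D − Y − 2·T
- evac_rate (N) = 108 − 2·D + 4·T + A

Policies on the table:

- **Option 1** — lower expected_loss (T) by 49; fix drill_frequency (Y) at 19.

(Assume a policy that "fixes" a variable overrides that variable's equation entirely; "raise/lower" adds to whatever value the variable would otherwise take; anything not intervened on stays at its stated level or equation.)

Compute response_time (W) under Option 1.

-2832

Option 1 (T − 49, Y := 19):
  D = 100
  Y = 19
  T = 128 + 4·100 + 2·19 (−49 from intervention) = 517
  W = 184 + 2·100 − 6·19 − 6·517 = -2832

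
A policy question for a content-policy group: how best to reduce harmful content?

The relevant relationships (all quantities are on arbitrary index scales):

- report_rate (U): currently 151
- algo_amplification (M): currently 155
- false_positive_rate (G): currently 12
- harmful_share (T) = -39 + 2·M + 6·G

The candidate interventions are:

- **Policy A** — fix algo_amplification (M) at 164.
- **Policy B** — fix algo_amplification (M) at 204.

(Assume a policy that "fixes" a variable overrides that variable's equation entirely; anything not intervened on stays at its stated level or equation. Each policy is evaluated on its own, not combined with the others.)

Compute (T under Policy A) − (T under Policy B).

-80

Policy A (M := 164):
  M = 164
  G = 12
  T = -39 + 2·164 + 6·12 = 361
Policy B (M := 204):
  M = 204
  G = 12
  T = -39 + 2·204 + 6·12 = 441
T: 361 − 441 = -80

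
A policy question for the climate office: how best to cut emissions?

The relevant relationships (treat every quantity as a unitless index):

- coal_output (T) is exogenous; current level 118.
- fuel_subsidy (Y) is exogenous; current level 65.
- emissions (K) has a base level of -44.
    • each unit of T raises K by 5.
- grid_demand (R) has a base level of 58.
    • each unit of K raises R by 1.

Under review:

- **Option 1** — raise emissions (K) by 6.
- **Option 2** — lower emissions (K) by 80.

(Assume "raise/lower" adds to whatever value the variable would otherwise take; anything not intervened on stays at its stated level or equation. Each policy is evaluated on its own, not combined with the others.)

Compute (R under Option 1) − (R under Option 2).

Option 1 (K + 6):
  T = 118
  K = -44 + 5·118 (+6 from intervention) = 552
  R = 58 + 552 = 610
Option 2 (K − 80):
  T = 118
  K = -44 + 5·118 (−80 from intervention) = 466
  R = 58 + 466 = 524
R: 610 − 524 = 86

86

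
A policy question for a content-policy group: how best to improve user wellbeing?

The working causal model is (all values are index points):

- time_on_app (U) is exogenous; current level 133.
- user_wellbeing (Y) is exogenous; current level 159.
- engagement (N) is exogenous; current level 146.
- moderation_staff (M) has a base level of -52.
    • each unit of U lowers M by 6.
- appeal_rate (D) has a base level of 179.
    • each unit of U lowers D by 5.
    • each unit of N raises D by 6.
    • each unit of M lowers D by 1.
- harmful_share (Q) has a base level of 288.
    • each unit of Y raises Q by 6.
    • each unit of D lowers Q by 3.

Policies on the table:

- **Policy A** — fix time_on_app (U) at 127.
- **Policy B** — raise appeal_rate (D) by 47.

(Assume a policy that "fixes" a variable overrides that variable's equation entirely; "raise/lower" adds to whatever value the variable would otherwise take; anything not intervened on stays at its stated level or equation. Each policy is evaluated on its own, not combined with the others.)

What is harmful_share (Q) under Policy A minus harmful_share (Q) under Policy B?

Policy A (U := 127):
  U = 127
  Y = 159
  N = 146
  M = -52 − 6·127 = -814
  D = 179 − 5·127 + 6·146 − (-814) = 1234
  Q = 288 + 6·159 − 3·1234 = -2460
Policy B (D + 47):
  U = 133
  Y = 159
  N = 146
  M = -52 − 6·133 = -850
  D = 179 − 5·133 + 6·146 − (-850) (+47 from intervention) = 1287
  Q = 288 + 6·159 − 3·1287 = -2619
Q: -2460 − (-2619) = 159

159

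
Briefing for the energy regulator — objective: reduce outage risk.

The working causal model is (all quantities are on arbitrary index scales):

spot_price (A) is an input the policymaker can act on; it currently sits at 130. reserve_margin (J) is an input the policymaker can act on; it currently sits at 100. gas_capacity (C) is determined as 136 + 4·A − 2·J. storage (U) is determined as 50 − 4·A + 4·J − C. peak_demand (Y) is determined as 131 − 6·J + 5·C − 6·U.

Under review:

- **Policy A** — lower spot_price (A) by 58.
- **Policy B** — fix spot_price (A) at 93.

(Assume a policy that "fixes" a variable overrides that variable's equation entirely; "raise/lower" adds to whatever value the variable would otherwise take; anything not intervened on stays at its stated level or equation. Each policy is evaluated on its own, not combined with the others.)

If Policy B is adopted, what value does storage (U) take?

Policy B (A := 93):
  A = 93
  J = 100
  C = 136 + 4·93 − 2·100 = 308
  U = 50 − 4·93 + 4·100 − 308 = -230

-230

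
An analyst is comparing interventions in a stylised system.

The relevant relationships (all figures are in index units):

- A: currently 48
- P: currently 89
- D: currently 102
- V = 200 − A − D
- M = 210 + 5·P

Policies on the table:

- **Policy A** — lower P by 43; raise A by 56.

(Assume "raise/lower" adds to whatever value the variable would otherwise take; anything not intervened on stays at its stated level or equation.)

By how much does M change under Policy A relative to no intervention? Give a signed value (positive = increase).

Baseline:
  P = 89
  M = 210 + 5·89 = 655
Policy A (P − 43, A + 56):
  P = 89 − 43 = 46
  M = 210 + 5·46 = 440
Change in M: 440 − 655 = -215

-215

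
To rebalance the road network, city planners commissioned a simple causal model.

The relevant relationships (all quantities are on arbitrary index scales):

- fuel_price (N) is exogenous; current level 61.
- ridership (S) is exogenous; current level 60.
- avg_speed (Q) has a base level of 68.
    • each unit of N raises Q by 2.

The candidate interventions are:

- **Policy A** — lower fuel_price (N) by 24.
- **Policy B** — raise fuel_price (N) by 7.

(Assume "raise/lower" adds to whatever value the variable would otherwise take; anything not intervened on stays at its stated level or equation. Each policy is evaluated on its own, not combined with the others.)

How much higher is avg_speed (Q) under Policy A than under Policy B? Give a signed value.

Policy A (N − 24):
  N = 61 − 24 = 37
  Q = 68 + 2·37 = 142
Policy B (N + 7):
  N = 61 + 7 = 68
  Q = 68 + 2·68 = 204
Q: 142 − 204 = -62

-62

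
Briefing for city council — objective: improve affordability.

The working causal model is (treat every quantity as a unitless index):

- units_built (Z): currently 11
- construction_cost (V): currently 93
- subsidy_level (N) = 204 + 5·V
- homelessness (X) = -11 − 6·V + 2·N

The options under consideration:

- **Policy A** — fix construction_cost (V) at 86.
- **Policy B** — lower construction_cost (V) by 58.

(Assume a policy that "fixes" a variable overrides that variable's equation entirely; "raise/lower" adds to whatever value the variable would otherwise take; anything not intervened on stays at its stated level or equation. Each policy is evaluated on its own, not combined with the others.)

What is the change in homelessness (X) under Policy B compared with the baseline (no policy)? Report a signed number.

Baseline:
  V = 93
  N = 204 + 5·93 = 669
  X = -11 − 6·93 + 2·669 = 769
Policy B (V − 58):
  V = 93 − 58 = 35
  N = 204 + 5·35 = 379
  X = -11 − 6·35 + 2·379 = 537
Change in X: 537 − 769 = -232

-232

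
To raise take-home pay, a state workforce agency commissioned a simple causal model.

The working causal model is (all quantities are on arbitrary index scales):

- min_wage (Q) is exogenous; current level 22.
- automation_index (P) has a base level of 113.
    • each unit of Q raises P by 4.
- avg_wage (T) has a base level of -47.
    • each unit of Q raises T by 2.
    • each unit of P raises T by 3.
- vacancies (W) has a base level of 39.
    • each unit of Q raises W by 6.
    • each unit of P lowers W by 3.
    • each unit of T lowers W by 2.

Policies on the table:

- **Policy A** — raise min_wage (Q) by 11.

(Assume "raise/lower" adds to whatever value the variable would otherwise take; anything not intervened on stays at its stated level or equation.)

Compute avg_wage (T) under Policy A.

754

Policy A (Q + 11):
  Q = 22 + 11 = 33
  P = 113 + 4·33 = 245
  T = -47 + 2·33 + 3·245 = 754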